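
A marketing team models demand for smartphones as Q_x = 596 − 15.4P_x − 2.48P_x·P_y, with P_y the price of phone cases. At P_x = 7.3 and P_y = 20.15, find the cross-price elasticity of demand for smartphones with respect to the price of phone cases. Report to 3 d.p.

-3.071

At P_x = 7.3 and P_y = 20.15: Q_x = 118.784.
∂Q_x/∂P_y = -2.48P_x = -2.48(7.3) = -18.1040.
ε = (∂Q_x/∂P_y)(P_y/Q_x) = -18.1040 × (20.15/118.784) ≈ -3.071.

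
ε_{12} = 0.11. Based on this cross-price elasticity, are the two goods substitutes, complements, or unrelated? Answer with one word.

substitutes

ε = 0.11 > 0, so a higher price of good 2 raises demand for good 1: substitutes.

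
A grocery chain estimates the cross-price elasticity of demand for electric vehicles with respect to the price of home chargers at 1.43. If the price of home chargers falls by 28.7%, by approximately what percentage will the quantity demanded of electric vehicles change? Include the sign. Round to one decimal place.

%ΔQ ≈ ε × %ΔP of home chargers = 1.43 × (-28.7%) = -41.0%.

-41.0%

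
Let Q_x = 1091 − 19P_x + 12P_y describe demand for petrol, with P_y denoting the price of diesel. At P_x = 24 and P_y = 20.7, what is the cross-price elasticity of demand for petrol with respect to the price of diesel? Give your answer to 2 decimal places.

At P_x = 24 and P_y = 20.7: Q_x = 883.4.
∂Q_x/∂P_y = 12.
ε = (∂Q_x/∂P_y)(P_y/Q_x) = 12 × (20.7/883.4) ≈ 0.28.
Since ε > 0, petrol and diesel are substitutes.

0.28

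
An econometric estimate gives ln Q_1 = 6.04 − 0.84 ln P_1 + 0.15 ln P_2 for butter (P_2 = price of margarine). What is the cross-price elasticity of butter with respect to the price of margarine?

0.15

In a log-linear (constant-elasticity) demand function, the coefficient on ln P_2 is the cross-price elasticity.
ε = 0.15. Positive, so butter and margarine are substitutes.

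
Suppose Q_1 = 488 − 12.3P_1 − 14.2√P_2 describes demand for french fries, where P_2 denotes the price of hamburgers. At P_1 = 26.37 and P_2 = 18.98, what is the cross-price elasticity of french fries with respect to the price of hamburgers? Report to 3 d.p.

At P_1 = 26.37 and P_2 = 18.98: Q_1 = 101.785.
∂Q_1/∂P_2 = -14.2/(2√P_2) = -14.2/(2√18.98) = -1.6297.
ε = (∂Q_1/∂P_2)(P_2/Q_1) = -1.6297 × (18.98/101.785) ≈ -0.304.
ε < 0: complements.

-0.304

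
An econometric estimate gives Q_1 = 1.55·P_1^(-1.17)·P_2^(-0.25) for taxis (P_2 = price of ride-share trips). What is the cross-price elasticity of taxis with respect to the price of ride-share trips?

In a log-linear (constant-elasticity) demand function, the coefficient on the exponent of P_2 is the cross-price elasticity.
ε = -0.25. Negative, so taxis and ride-share trips are complements.

-0.25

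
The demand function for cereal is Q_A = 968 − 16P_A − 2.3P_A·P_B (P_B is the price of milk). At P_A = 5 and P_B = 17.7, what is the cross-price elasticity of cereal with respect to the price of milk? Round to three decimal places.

At P_A = 5 and P_B = 17.7: Q_A = 684.45.
∂Q_A/∂P_B = -2.3P_A = -2.3(5) = -11.5000.
ε = (∂Q_A/∂P_B)(P_B/Q_A) = -11.5000 × (17.7/684.45) ≈ -0.297.

-0.297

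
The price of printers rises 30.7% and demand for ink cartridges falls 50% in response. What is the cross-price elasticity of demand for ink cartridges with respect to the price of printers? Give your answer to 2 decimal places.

-1.63

ε = (%ΔQ of ink cartridges) / (%ΔP of printers) = (-50%) / (30.7%) ≈ -1.63.
Negative cross-price elasticity: complements.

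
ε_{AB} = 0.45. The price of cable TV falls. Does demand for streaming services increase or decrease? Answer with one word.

ε > 0 and the price of cable TV falls, so the quantity of streaming services moves in the same direction: it decreases.

decrease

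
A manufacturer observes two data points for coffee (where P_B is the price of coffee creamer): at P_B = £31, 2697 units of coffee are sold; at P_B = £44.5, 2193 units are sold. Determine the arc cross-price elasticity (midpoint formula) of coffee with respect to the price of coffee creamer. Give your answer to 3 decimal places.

ΔQ_A = 2193 − 2697 = -504; ΔP_B = 44.5 − 31 = 13.5.
Midpoints: Q̄_A = 2445.0, P̄_B = 37.75.
ε = (ΔQ_A/Q̄_A)/(ΔP_B/P̄_B) = (-504/2445.0)/(13.5/37.75) ≈ -0.576.

-0.576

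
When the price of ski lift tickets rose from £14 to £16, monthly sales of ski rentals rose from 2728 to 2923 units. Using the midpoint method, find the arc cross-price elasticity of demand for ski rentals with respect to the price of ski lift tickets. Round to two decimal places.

ΔQ_A = 2923 − 2728 = 195; ΔP_B = 16 − 14 = 2.
Midpoints: Q̄_A = 2825.5, P̄_B = 15.00.
ε = (ΔQ_A/Q̄_A)/(ΔP_B/P̄_B) = (195/2825.5)/(2/15.00) ≈ 0.52.
ε > 0: ski rentals and ski lift tickets are substitutes.

0.52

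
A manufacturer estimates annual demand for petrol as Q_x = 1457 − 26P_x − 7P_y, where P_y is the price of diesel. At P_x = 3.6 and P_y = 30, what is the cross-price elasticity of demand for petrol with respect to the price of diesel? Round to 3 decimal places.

At P_x = 3.6 and P_y = 30: Q_x = 1153.4.
∂Q_x/∂P_y = -7.
ε = (∂Q_x/∂P_y)(P_y/Q_x) = -7 × (30/1153.4) ≈ -0.182.
Since ε < 0, petrol and diesel are complements.

-0.182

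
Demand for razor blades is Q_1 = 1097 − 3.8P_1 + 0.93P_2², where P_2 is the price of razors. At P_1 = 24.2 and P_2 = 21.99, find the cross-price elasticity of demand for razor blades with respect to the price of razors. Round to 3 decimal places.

0.618

At P_1 = 24.2 and P_2 = 21.99: Q_1 = 1454.751.
∂Q_1/∂P_2 = 1.86P_2 = 1.86(21.99) = 40.9014.
ε = (∂Q_1/∂P_2)(P_2/Q_1) = 40.9014 × (21.99/1454.751) ≈ 0.618.
ε > 0: substitutes.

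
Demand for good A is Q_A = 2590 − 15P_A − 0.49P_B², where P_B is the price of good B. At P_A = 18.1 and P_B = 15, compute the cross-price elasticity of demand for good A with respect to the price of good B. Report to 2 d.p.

At P_A = 18.1 and P_B = 15: Q_A = 2208.25.
∂Q_A/∂P_B = -0.98P_B = -0.98(15) = -14.7000.
ε = (∂Q_A/∂P_B)(P_B/Q_A) = -14.7000 × (15/2208.25) ≈ -0.10.
ε < 0: complements.

-0.10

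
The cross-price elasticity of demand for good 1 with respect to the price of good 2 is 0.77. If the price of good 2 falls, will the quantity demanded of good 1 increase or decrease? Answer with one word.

decrease

ε > 0 and the price of good 2 falls, so the quantity of good 1 moves in the same direction: it decreases.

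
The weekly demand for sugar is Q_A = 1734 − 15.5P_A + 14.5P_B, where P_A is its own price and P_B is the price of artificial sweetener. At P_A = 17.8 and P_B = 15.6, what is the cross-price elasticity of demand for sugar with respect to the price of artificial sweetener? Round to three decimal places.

At P_A = 17.8 and P_B = 15.6: Q_A = 1684.3.
∂Q_A/∂P_B = 14.5.
ε = (∂Q_A/∂P_B)(P_B/Q_A) = 14.5 × (15.6/1684.3) ≈ 0.134.
Since ε > 0, sugar and artificial sweetener are substitutes.

0.134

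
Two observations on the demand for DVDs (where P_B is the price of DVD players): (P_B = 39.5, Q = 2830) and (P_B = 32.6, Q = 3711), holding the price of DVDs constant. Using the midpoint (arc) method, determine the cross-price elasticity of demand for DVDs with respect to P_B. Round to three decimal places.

-1.407

ΔQ_A = 3711 − 2830 = 881; ΔP_B = 32.6 − 39.5 = -6.9.
Midpoints: Q̄_A = 3270.5, P̄_B = 36.05.
ε = (ΔQ_A/Q̄_A)/(ΔP_B/P̄_B) = (881/3270.5)/(-6.9/36.05) ≈ -1.407.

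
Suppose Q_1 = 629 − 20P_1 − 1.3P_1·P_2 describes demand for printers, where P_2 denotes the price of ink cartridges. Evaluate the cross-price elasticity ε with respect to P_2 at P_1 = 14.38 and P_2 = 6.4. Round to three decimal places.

-0.540

At P_1 = 14.38 and P_2 = 6.4: Q_1 = 221.758.
∂Q_1/∂P_2 = -1.3P_1 = -1.3(14.38) = -18.6940.
ε = (∂Q_1/∂P_2)(P_2/Q_1) = -18.6940 × (6.4/221.758) ≈ -0.540.
ε < 0: complements.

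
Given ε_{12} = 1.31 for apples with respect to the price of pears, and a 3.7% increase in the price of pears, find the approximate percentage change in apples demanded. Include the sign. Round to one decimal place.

%ΔQ ≈ ε × %ΔP of pears = 1.31 × (3.7%) = 4.8%.
Demand for apples rises by about 4.8%.

4.8%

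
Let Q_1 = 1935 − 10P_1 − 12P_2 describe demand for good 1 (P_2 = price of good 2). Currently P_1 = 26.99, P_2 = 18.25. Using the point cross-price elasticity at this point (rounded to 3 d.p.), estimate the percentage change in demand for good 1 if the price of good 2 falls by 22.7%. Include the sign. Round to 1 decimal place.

3.4%

At P_1 = 26.99, P_2 = 18.25: Q_1 = 1446.1.
∂Q_1/∂P_2 = -12.
ε = (∂Q_1/∂P_2)(P_2/Q_1) = -12.0000 × 18.25/1446.1 ≈ -0.151.
%ΔQ_1 ≈ ε × %ΔP_2 = -0.151 × (-22.7%) = 3.4%.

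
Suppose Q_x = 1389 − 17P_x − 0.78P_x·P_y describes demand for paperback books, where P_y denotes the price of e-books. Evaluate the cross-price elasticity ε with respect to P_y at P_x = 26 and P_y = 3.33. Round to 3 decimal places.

-0.077

At P_x = 26 and P_y = 3.33: Q_x = 879.468.
∂Q_x/∂P_y = -0.78P_x = -0.78(26) = -20.2800.
ε = (∂Q_x/∂P_y)(P_y/Q_x) = -20.2800 × (3.33/879.468) ≈ -0.077.
ε < 0: complements.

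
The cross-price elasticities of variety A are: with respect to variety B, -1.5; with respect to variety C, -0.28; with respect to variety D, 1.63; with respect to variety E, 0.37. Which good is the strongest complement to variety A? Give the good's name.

Complements have ε < 0. The most negative value is -1.5 (variety B).

variety B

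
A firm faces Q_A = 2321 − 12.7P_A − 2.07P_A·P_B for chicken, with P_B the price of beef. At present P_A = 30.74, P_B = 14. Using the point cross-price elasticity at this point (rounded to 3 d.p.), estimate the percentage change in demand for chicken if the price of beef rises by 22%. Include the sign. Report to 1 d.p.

At P_A = 30.74, P_B = 14: Q_A = 1039.757.
∂Q_A/∂P_B = -2.07P_A = -63.6318.
ε = (∂Q_A/∂P_B)(P_B/Q_A) = -63.6318 × 14/1039.757 ≈ -0.857.
%ΔQ_A ≈ ε × %ΔP_B = -0.857 × (22%) = -18.9%.

-18.9%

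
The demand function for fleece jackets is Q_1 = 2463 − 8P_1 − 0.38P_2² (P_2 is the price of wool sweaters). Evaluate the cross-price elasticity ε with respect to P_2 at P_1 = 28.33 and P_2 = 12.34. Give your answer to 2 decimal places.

-0.05

At P_1 = 28.33 and P_2 = 12.34: Q_1 = 2178.495.
∂Q_1/∂P_2 = -0.76P_2 = -0.76(12.34) = -9.3784.
ε = (∂Q_1/∂P_2)(P_2/Q_1) = -9.3784 × (12.34/2178.495) ≈ -0.05.
ε < 0: complements.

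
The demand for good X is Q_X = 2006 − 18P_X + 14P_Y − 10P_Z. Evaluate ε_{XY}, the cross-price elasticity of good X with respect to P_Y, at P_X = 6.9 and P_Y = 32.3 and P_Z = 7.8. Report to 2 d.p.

At P_X = 6.9 and P_Y = 32.3 and P_Z = 7.8: Q_X = 2256.
∂Q_X/∂P_Y = 14.
ε = (∂Q_X/∂P_Y)(P_Y/Q_X) = 14 × (32.3/2256) ≈ 0.20.
Since ε > 0, good X and good Y are substitutes.

0.20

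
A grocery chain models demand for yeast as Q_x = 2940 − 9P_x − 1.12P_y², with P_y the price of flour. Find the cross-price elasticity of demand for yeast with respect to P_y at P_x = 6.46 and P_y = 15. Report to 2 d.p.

At P_x = 6.46 and P_y = 15: Q_x = 2629.86.
∂Q_x/∂P_y = -2.24P_y = -2.24(15) = -33.6000.
ε = (∂Q_x/∂P_y)(P_y/Q_x) = -33.6000 × (15/2629.86) ≈ -0.19.

-0.19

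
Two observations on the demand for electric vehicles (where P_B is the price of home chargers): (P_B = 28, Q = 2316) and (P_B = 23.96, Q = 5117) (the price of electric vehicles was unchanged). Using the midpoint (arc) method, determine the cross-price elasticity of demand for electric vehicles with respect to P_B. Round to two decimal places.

-4.85

ΔQ_A = 5117 − 2316 = 2801; ΔP_B = 23.96 − 28 = -4.04.
Midpoints: Q̄_A = 3716.5, P̄_B = 25.98.
ε = (ΔQ_A/Q̄_A)/(ΔP_B/P̄_B) = (2801/3716.5)/(-4.04/25.98) ≈ -4.85.
ε < 0: electric vehicles and home chargers are complements.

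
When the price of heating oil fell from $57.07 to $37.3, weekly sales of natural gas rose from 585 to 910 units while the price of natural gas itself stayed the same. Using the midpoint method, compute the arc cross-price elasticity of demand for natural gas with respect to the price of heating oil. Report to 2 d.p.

-1.04

ΔQ_A = 910 − 585 = 325; ΔP_B = 37.3 − 57.07 = -19.77.
Midpoints: Q̄_A = 747.5, P̄_B = 47.19.
ε = (ΔQ_A/Q̄_A)/(ΔP_B/P̄_B) = (325/747.5)/(-19.77/47.19) ≈ -1.04.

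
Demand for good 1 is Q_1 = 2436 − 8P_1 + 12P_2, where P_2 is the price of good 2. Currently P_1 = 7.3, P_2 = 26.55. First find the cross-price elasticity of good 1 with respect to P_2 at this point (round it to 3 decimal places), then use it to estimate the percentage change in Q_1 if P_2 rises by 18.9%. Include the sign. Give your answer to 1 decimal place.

At P_1 = 7.3, P_2 = 26.55: Q_1 = 2696.2.
∂Q_1/∂P_2 = 12.
ε = (∂Q_1/∂P_2)(P_2/Q_1) = 12.0000 × 26.55/2696.2 ≈ 0.118.
%ΔQ_1 ≈ ε × %ΔP_2 = 0.118 × (18.9%) = 2.2%.

2.2%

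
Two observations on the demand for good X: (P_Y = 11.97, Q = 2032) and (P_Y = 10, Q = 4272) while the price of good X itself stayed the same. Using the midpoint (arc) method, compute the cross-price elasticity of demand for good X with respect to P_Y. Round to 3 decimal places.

ΔQ_X = 4272 − 2032 = 2240; ΔP_Y = 10 − 11.97 = -1.97.
Midpoints: Q̄_X = 3152.0, P̄_Y = 10.98.
ε = (ΔQ_X/Q̄_X)/(ΔP_Y/P̄_Y) = (2240/3152.0)/(-1.97/10.98) ≈ -3.963.
ε < 0: good X and good Y are complements.

-3.963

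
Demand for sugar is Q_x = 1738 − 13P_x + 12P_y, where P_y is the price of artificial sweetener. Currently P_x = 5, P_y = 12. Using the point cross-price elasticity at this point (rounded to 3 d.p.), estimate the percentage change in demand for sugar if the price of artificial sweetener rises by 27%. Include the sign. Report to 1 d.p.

At P_x = 5, P_y = 12: Q_x = 1817.
∂Q_x/∂P_y = 12.
ε = (∂Q_x/∂P_y)(P_y/Q_x) = 12.0000 × 12/1817 ≈ 0.079.
%ΔQ_x ≈ ε × %ΔP_y = 0.079 × (27%) = 2.1%.

2.1%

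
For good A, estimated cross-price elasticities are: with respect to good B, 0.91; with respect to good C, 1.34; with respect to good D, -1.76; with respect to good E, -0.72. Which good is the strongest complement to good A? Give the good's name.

good D

Complements have ε < 0. The most negative value is -1.76 (good D).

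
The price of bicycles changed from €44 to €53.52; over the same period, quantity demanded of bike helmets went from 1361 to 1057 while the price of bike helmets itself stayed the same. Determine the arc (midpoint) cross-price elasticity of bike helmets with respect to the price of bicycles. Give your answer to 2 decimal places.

-1.29

ΔQ_A = 1057 − 1361 = -304; ΔP_B = 53.52 − 44 = 9.52.
Midpoints: Q̄_A = 1209.0, P̄_B = 48.76.
ε = (ΔQ_A/Q̄_A)/(ΔP_B/P̄_B) = (-304/1209.0)/(9.52/48.76) ≈ -1.29.
ε < 0: bike helmets and bicycles are complements.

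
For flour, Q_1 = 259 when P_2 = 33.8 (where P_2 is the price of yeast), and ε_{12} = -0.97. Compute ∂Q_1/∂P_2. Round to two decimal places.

ε = (∂Q_1/∂P_2)·(P_2/Q_1) ⇒ ∂Q_1/∂P_2 = ε·Q_1/P_2 = -0.97 × 259/33.8 ≈ -7.43.

-7.43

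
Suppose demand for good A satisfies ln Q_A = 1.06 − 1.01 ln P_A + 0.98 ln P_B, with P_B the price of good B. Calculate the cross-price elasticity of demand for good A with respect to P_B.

In a log-linear (constant-elasticity) demand function, the coefficient on ln P_B is the cross-price elasticity.
ε = 0.98. Positive, so good A and good B are substitutes.

0.98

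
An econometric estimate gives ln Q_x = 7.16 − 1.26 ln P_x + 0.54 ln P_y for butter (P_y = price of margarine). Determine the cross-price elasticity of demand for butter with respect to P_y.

In a log-linear (constant-elasticity) demand function, the coefficient on ln P_y is the cross-price elasticity.
ε = 0.54. Positive, so butter and margarine are substitutes.

0.54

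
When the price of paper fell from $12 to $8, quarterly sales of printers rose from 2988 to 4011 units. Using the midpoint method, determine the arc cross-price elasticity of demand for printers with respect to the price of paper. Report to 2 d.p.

-0.73

ΔQ_A = 4011 − 2988 = 1023; ΔP_B = 8 − 12 = -4.
Midpoints: Q̄_A = 3499.5, P̄_B = 10.00.
ε = (ΔQ_A/Q̄_A)/(ΔP_B/P̄_B) = (1023/3499.5)/(-4/10.00) ≈ -0.73.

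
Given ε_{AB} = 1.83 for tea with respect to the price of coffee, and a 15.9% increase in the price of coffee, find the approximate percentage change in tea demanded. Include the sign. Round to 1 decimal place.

29.1%

%ΔQ ≈ ε × %ΔP of coffee = 1.83 × (15.9%) = 29.1%.
Demand for tea rises by about 29.1%.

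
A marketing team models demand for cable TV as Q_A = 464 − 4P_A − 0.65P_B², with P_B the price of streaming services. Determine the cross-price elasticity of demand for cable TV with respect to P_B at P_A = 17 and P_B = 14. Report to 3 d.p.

At P_A = 17 and P_B = 14: Q_A = 268.6.
∂Q_A/∂P_B = -1.3P_B = -1.3(14) = -18.2000.
ε = (∂Q_A/∂P_B)(P_B/Q_A) = -18.2000 × (14/268.6) ≈ -0.949.
ε < 0: complements.

-0.949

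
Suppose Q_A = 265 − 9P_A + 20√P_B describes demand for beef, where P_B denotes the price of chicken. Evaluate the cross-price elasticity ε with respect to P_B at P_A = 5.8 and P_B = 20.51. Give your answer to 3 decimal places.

0.149

At P_A = 5.8 and P_B = 20.51: Q_A = 303.376.
∂Q_A/∂P_B = 20/(2√P_B) = 20/(2√20.51) = 2.2081.
ε = (∂Q_A/∂P_B)(P_B/Q_A) = 2.2081 × (20.51/303.376) ≈ 0.149.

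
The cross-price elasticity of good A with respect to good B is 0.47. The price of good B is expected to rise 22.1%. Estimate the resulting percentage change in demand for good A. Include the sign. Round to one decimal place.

10.4%

%ΔQ ≈ ε × %ΔP of good B = 0.47 × (22.1%) = 10.4%.
Demand for good A rises by about 10.4%.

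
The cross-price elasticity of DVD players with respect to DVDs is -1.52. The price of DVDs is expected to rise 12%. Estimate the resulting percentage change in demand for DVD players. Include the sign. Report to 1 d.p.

%ΔQ ≈ ε × %ΔP of DVDs = -1.52 × (12%) = -18.2%.

-18.2%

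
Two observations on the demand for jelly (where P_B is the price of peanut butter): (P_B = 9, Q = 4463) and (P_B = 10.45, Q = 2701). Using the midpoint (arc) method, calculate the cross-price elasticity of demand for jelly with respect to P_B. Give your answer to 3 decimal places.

ΔQ_A = 2701 − 4463 = -1762; ΔP_B = 10.45 − 9 = 1.45.
Midpoints: Q̄_A = 3582.0, P̄_B = 9.72.
ε = (ΔQ_A/Q̄_A)/(ΔP_B/P̄_B) = (-1762/3582.0)/(1.45/9.72) ≈ -3.299.

-3.299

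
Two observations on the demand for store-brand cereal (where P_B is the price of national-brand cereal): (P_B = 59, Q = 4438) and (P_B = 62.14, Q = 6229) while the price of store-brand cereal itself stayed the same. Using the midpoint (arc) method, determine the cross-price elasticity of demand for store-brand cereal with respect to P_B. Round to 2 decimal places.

ΔQ_A = 6229 − 4438 = 1791; ΔP_B = 62.14 − 59 = 3.14.
Midpoints: Q̄_A = 5333.5, P̄_B = 60.57.
ε = (ΔQ_A/Q̄_A)/(ΔP_B/P̄_B) = (1791/5333.5)/(3.14/60.57) ≈ 6.48.

6.48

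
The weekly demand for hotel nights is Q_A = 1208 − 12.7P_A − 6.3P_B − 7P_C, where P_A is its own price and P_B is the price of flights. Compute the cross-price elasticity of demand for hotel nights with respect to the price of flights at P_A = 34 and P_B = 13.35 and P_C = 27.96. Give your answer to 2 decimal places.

At P_A = 34 and P_B = 13.35 and P_C = 27.96: Q_A = 496.375.
∂Q_A/∂P_B = -6.3.
ε = (∂Q_A/∂P_B)(P_B/Q_A) = -6.3 × (13.35/496.375) ≈ -0.17.

-0.17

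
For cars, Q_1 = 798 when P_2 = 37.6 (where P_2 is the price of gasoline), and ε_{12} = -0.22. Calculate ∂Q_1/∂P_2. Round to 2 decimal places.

-4.67

ε = (∂Q_1/∂P_2)·(P_2/Q_1) ⇒ ∂Q_1/∂P_2 = ε·Q_1/P_2 = -0.22 × 798/37.6 ≈ -4.67.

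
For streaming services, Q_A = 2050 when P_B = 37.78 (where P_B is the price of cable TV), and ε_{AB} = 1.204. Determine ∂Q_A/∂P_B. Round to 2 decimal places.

ε = (∂Q_A/∂P_B)·(P_B/Q_A) ⇒ ∂Q_A/∂P_B = ε·Q_A/P_B = 1.204 × 2050/37.78 ≈ 65.33.

65.33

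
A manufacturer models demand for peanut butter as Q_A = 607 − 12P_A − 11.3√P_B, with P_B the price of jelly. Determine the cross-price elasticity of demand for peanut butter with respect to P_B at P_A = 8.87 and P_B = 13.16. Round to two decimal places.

At P_A = 8.87 and P_B = 13.16: Q_A = 459.567.
∂Q_A/∂P_B = -11.3/(2√P_B) = -11.3/(2√13.16) = -1.5575.
ε = (∂Q_A/∂P_B)(P_B/Q_A) = -1.5575 × (13.16/459.567) ≈ -0.04.

-0.04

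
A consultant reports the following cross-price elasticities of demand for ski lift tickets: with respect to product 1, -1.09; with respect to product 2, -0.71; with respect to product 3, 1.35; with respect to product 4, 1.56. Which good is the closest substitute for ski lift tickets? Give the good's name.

product 4

Substitutes have ε > 0. Among the positive values, 1.56 (product 4) is largest.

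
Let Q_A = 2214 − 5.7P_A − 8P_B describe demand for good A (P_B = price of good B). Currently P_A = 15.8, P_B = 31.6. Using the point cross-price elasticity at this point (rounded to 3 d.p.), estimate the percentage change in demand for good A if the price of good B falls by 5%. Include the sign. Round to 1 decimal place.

0.7%

At P_A = 15.8, P_B = 31.6: Q_A = 1871.14.
∂Q_A/∂P_B = -8.
ε = (∂Q_A/∂P_B)(P_B/Q_A) = -8.0000 × 31.6/1871.14 ≈ -0.135.
%ΔQ_A ≈ ε × %ΔP_B = -0.135 × (-5%) = 0.7%.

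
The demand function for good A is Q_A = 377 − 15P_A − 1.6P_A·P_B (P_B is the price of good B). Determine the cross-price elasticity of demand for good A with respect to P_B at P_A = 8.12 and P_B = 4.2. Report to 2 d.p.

-0.27

At P_A = 8.12 and P_B = 4.2: Q_A = 200.634.
∂Q_A/∂P_B = -1.6P_A = -1.6(8.12) = -12.9920.
ε = (∂Q_A/∂P_B)(P_B/Q_A) = -12.9920 × (4.2/200.634) ≈ -0.27.
ε < 0: complements.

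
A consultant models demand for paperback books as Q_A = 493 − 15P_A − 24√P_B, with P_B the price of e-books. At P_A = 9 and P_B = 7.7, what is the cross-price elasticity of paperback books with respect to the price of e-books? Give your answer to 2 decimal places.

At P_A = 9 and P_B = 7.7: Q_A = 291.403.
∂Q_A/∂P_B = -24/(2√P_B) = -24/(2√7.7) = -4.3245.
ε = (∂Q_A/∂P_B)(P_B/Q_A) = -4.3245 × (7.7/291.403) ≈ -0.11.
ε < 0: complements.

-0.11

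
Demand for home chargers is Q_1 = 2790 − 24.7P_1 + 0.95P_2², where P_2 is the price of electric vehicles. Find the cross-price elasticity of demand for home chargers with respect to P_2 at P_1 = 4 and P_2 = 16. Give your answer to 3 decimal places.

At P_1 = 4 and P_2 = 16: Q_1 = 2934.4.
∂Q_1/∂P_2 = 1.9P_2 = 1.9(16) = 30.4000.
ε = (∂Q_1/∂P_2)(P_2/Q_1) = 30.4000 × (16/2934.4) ≈ 0.166.

0.166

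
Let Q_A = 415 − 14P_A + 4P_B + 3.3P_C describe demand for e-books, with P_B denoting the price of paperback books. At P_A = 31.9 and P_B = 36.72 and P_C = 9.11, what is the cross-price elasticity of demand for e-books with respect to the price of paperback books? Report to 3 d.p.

1.011

At P_A = 31.9 and P_B = 36.72 and P_C = 9.11: Q_A = 145.343.
∂Q_A/∂P_B = 4.
ε = (∂Q_A/∂P_B)(P_B/Q_A) = 4 × (36.72/145.343) ≈ 1.011.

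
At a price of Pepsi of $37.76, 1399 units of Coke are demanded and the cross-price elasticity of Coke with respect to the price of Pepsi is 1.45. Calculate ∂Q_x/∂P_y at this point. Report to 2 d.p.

53.72

ε = (∂Q_x/∂P_y)·(P_y/Q_x) ⇒ ∂Q_x/∂P_y = ε·Q_x/P_y = 1.45 × 1399/37.76 ≈ 53.72.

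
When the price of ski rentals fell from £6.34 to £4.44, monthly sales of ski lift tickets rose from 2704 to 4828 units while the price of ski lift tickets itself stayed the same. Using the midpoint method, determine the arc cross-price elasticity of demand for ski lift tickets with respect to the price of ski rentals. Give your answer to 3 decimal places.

ΔQ_A = 4828 − 2704 = 2124; ΔP_B = 4.44 − 6.34 = -1.9.
Midpoints: Q̄_A = 3766.0, P̄_B = 5.39.
ε = (ΔQ_A/Q̄_A)/(ΔP_B/P̄_B) = (2124/3766.0)/(-1.9/5.39) ≈ -1.600.
ε < 0: ski lift tickets and ski rentals are complements.

-1.600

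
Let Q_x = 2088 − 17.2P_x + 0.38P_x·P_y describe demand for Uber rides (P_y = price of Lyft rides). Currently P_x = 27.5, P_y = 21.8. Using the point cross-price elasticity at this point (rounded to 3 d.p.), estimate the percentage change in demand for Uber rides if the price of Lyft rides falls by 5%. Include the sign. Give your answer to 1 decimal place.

At P_x = 27.5, P_y = 21.8: Q_x = 1842.81.
∂Q_x/∂P_y = 0.38P_x = 10.4500.
ε = (∂Q_x/∂P_y)(P_y/Q_x) = 10.4500 × 21.8/1842.81 ≈ 0.124.
%ΔQ_x ≈ ε × %ΔP_y = 0.124 × (-5%) = -0.6%.

-0.6%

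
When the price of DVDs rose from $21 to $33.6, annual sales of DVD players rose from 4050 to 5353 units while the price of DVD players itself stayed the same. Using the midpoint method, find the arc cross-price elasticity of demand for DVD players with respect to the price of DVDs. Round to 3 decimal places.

0.600

ΔQ_A = 5353 − 4050 = 1303; ΔP_B = 33.6 − 21 = 12.6.
Midpoints: Q̄_A = 4701.5, P̄_B = 27.30.
ε = (ΔQ_A/Q̄_A)/(ΔP_B/P̄_B) = (1303/4701.5)/(12.6/27.30) ≈ 0.600.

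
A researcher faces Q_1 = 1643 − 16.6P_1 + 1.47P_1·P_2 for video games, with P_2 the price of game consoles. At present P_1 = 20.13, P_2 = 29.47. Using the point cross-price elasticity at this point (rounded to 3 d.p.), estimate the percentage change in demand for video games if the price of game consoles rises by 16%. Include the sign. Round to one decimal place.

At P_1 = 20.13, P_2 = 29.47: Q_1 = 2180.892.
∂Q_1/∂P_2 = 1.47P_1 = 29.5911.
ε = (∂Q_1/∂P_2)(P_2/Q_1) = 29.5911 × 29.47/2180.892 ≈ 0.400.
%ΔQ_1 ≈ ε × %ΔP_2 = 0.400 × (16%) = 6.4%.

6.4%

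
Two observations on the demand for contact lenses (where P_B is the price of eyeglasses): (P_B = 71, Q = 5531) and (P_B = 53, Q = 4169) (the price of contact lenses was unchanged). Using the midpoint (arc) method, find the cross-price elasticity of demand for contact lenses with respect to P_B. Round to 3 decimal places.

0.967

ΔQ_A = 4169 − 5531 = -1362; ΔP_B = 53 − 71 = -18.
Midpoints: Q̄_A = 4850.0, P̄_B = 62.00.
ε = (ΔQ_A/Q̄_A)/(ΔP_B/P̄_B) = (-1362/4850.0)/(-18/62.00) ≈ 0.967.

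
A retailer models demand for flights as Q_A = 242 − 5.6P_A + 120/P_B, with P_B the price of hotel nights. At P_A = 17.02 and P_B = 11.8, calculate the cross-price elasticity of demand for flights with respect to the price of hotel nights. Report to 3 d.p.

At P_A = 17.02 and P_B = 11.8: Q_A = 156.857.
∂Q_A/∂P_B = −120/P_B² = -0.8618.
ε = (∂Q_A/∂P_B)(P_B/Q_A) = -0.8618 × (11.8/156.857) ≈ -0.065.
ε < 0: complements.

-0.065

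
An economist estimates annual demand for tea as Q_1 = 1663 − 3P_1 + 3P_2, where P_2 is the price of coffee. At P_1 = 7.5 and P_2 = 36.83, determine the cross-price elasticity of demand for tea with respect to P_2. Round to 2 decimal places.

At P_1 = 7.5 and P_2 = 36.83: Q_1 = 1750.99.
∂Q_1/∂P_2 = 3.
ε = (∂Q_1/∂P_2)(P_2/Q_1) = 3 × (36.83/1750.99) ≈ 0.06.

0.06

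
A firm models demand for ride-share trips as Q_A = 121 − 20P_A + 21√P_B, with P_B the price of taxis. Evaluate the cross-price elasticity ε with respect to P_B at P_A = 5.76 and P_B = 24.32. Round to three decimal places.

0.473

At P_A = 5.76 and P_B = 24.32: Q_A = 109.362.
∂Q_A/∂P_B = 21/(2√P_B) = 21/(2√24.32) = 2.1292.
ε = (∂Q_A/∂P_B)(P_B/Q_A) = 2.1292 × (24.32/109.362) ≈ 0.473.
ε > 0: substitutes.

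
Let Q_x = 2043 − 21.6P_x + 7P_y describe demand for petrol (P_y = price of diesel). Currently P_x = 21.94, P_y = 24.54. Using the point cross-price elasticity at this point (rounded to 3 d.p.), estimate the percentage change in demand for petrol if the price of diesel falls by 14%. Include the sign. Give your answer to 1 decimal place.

At P_x = 21.94, P_y = 24.54: Q_x = 1740.876.
∂Q_x/∂P_y = 7.
ε = (∂Q_x/∂P_y)(P_y/Q_x) = 7.0000 × 24.54/1740.876 ≈ 0.099.
%ΔQ_x ≈ ε × %ΔP_y = 0.099 × (-14%) = -1.4%.

-1.4%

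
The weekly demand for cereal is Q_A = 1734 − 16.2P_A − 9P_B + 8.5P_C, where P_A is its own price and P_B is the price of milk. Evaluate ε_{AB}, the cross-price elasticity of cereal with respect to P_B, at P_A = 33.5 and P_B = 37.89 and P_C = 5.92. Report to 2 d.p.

-0.38

At P_A = 33.5 and P_B = 37.89 and P_C = 5.92: Q_A = 900.61.
∂Q_A/∂P_B = -9.
ε = (∂Q_A/∂P_B)(P_B/Q_A) = -9 × (37.89/900.61) ≈ -0.38.
Since ε < 0, cereal and milk are complements.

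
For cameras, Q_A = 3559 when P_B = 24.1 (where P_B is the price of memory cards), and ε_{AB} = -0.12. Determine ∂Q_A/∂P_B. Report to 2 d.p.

ε = (∂Q_A/∂P_B)·(P_B/Q_A) ⇒ ∂Q_A/∂P_B = ε·Q_A/P_B = -0.12 × 3559/24.1 ≈ -17.72.

-17.72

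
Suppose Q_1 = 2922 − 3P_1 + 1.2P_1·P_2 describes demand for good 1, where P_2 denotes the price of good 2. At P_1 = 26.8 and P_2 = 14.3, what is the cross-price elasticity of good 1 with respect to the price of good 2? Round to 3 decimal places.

0.139

At P_1 = 26.8 and P_2 = 14.3: Q_1 = 3301.488.
∂Q_1/∂P_2 = 1.2P_1 = 1.2(26.8) = 32.1600.
ε = (∂Q_1/∂P_2)(P_2/Q_1) = 32.1600 × (14.3/3301.488) ≈ 0.139.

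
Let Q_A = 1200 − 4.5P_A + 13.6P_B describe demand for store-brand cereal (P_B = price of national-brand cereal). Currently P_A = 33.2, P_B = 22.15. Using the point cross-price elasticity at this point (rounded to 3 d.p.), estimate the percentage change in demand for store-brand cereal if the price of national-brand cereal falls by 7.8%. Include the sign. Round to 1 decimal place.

-1.7%

At P_A = 33.2, P_B = 22.15: Q_A = 1351.84.
∂Q_A/∂P_B = 13.6.
ε = (∂Q_A/∂P_B)(P_B/Q_A) = 13.6000 × 22.15/1351.84 ≈ 0.223.
%ΔQ_A ≈ ε × %ΔP_B = 0.223 × (-7.8%) = -1.7%.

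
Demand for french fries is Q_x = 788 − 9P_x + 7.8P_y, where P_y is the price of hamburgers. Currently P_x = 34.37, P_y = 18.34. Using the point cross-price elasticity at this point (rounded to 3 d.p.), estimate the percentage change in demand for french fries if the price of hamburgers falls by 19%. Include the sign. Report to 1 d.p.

-4.4%

At P_x = 34.37, P_y = 18.34: Q_x = 621.722.
∂Q_x/∂P_y = 7.8.
ε = (∂Q_x/∂P_y)(P_y/Q_x) = 7.8000 × 18.34/621.722 ≈ 0.230.
%ΔQ_x ≈ ε × %ΔP_y = 0.230 × (-19%) = -4.4%.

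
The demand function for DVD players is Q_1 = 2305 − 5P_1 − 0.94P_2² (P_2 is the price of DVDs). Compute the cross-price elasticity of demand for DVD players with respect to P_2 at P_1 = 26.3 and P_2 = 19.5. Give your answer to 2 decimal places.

-0.39

At P_1 = 26.3 and P_2 = 19.5: Q_1 = 1816.065.
∂Q_1/∂P_2 = -1.88P_2 = -1.88(19.5) = -36.6600.
ε = (∂Q_1/∂P_2)(P_2/Q_1) = -36.6600 × (19.5/1816.065) ≈ -0.39.
ε < 0: complements.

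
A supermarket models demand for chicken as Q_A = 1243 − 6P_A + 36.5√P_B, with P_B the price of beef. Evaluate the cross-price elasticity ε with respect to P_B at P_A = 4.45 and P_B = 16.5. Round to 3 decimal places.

0.054

At P_A = 4.45 and P_B = 16.5: Q_A = 1364.564.
∂Q_A/∂P_B = 36.5/(2√P_B) = 36.5/(2√16.5) = 4.4928.
ε = (∂Q_A/∂P_B)(P_B/Q_A) = 4.4928 × (16.5/1364.564) ≈ 0.054.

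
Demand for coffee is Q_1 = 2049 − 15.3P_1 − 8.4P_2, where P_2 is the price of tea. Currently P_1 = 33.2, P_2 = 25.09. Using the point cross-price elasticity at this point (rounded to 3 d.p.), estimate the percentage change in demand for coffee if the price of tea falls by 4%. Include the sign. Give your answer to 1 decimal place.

0.6%

At P_1 = 33.2, P_2 = 25.09: Q_1 = 1330.284.
∂Q_1/∂P_2 = -8.4.
ε = (∂Q_1/∂P_2)(P_2/Q_1) = -8.4000 × 25.09/1330.284 ≈ -0.158.
%ΔQ_1 ≈ ε × %ΔP_2 = -0.158 × (-4%) = 0.6%.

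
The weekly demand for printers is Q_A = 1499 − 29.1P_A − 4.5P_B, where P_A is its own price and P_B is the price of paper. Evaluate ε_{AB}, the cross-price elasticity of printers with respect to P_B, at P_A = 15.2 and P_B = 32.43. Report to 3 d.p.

-0.160

At P_A = 15.2 and P_B = 32.43: Q_A = 910.745.
∂Q_A/∂P_B = -4.5.
ε = (∂Q_A/∂P_B)(P_B/Q_A) = -4.5 × (32.43/910.745) ≈ -0.160.
Since ε < 0, printers and paper are complements.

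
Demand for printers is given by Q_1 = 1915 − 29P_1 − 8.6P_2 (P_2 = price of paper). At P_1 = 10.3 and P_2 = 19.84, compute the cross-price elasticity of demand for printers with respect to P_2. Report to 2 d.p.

At P_1 = 10.3 and P_2 = 19.84: Q_1 = 1445.676.
∂Q_1/∂P_2 = -8.6.
ε = (∂Q_1/∂P_2)(P_2/Q_1) = -8.6 × (19.84/1445.676) ≈ -0.12.

-0.12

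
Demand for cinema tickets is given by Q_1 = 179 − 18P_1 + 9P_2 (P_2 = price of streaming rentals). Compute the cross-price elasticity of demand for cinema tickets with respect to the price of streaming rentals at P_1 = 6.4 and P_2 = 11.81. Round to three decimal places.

At P_1 = 6.4 and P_2 = 11.81: Q_1 = 170.09.
∂Q_1/∂P_2 = 9.
ε = (∂Q_1/∂P_2)(P_2/Q_1) = 9 × (11.81/170.09) ≈ 0.625.
Since ε > 0, cinema tickets and streaming rentals are substitutes.

0.625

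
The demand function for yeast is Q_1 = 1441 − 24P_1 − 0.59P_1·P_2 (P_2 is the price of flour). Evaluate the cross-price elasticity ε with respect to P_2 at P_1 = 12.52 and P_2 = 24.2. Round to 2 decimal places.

At P_1 = 12.52 and P_2 = 24.2: Q_1 = 961.759.
∂Q_1/∂P_2 = -0.59P_1 = -0.59(12.52) = -7.3868.
ε = (∂Q_1/∂P_2)(P_2/Q_1) = -7.3868 × (24.2/961.759) ≈ -0.19.

-0.19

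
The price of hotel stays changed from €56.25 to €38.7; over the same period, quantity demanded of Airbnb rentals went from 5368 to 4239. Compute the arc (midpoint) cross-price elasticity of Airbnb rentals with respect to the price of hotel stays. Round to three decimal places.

0.636

ΔQ_A = 4239 − 5368 = -1129; ΔP_B = 38.7 − 56.25 = -17.55.
Midpoints: Q̄_A = 4803.5, P̄_B = 47.48.
ε = (ΔQ_A/Q̄_A)/(ΔP_B/P̄_B) = (-1129/4803.5)/(-17.55/47.48) ≈ 0.636.
ε > 0: Airbnb rentals and hotel stays are substitutes.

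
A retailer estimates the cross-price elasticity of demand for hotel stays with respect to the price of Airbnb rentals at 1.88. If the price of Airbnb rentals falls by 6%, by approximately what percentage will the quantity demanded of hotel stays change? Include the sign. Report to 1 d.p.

%ΔQ ≈ ε × %ΔP of Airbnb rentals = 1.88 × (-6%) = -11.3%.
Demand for hotel stays falls by about 11.3%.

-11.3%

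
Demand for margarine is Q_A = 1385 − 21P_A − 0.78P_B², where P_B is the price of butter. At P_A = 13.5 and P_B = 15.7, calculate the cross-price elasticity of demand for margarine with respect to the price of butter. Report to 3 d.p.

At P_A = 13.5 and P_B = 15.7: Q_A = 909.238.
∂Q_A/∂P_B = -1.56P_B = -1.56(15.7) = -24.4920.
ε = (∂Q_A/∂P_B)(P_B/Q_A) = -24.4920 × (15.7/909.238) ≈ -0.423.
ε < 0: complements.

-0.423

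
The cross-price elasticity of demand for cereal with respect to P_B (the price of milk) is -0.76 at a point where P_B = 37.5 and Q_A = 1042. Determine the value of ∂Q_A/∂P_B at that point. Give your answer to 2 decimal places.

ε = (∂Q_A/∂P_B)·(P_B/Q_A) ⇒ ∂Q_A/∂P_B = ε·Q_A/P_B = -0.76 × 1042/37.5 ≈ -21.12.

-21.12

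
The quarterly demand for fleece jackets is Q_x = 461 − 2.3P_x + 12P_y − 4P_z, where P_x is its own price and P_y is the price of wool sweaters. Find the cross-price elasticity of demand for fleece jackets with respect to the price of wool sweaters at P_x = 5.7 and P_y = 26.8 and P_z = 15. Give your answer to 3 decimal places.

At P_x = 5.7 and P_y = 26.8 and P_z = 15: Q_x = 709.49.
∂Q_x/∂P_y = 12.
ε = (∂Q_x/∂P_y)(P_y/Q_x) = 12 × (26.8/709.49) ≈ 0.453.
Since ε > 0, fleece jackets and wool sweaters are substitutes.

0.453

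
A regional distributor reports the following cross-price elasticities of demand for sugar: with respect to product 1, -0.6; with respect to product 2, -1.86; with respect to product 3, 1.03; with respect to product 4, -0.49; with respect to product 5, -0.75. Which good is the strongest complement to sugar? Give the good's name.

product 2

Complements have ε < 0. The most negative value is -1.86 (product 2).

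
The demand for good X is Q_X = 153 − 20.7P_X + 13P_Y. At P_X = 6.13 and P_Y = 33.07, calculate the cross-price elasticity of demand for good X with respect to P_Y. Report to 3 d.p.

At P_X = 6.13 and P_Y = 33.07: Q_X = 456.019.
∂Q_X/∂P_Y = 13.
ε = (∂Q_X/∂P_Y)(P_Y/Q_X) = 13 × (33.07/456.019) ≈ 0.943.

0.943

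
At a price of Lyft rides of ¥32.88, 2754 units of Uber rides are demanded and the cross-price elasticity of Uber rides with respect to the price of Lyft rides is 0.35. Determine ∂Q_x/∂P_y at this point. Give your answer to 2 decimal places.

29.32

ε = (∂Q_x/∂P_y)·(P_y/Q_x) ⇒ ∂Q_x/∂P_y = ε·Q_x/P_y = 0.35 × 2754/32.88 ≈ 29.32.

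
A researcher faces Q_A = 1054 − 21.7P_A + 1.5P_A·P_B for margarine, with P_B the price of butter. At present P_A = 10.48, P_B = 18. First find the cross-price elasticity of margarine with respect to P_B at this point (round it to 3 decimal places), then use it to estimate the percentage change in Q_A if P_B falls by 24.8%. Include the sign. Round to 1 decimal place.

-6.3%

At P_A = 10.48, P_B = 18: Q_A = 1109.544.
∂Q_A/∂P_B = 1.5P_A = 15.7200.
ε = (∂Q_A/∂P_B)(P_B/Q_A) = 15.7200 × 18/1109.544 ≈ 0.255.
%ΔQ_A ≈ ε × %ΔP_B = 0.255 × (-24.8%) = -6.3%.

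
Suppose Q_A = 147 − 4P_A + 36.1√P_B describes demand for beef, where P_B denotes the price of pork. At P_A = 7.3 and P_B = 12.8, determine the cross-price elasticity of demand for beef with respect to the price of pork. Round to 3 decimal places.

At P_A = 7.3 and P_B = 12.8: Q_A = 246.955.
∂Q_A/∂P_B = 36.1/(2√P_B) = 36.1/(2√12.8) = 5.0451.
ε = (∂Q_A/∂P_B)(P_B/Q_A) = 5.0451 × (12.8/246.955) ≈ 0.261.

0.261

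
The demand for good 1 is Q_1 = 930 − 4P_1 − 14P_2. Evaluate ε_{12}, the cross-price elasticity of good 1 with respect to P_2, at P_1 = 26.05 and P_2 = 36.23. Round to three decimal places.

At P_1 = 26.05 and P_2 = 36.23: Q_1 = 318.58.
∂Q_1/∂P_2 = -14.
ε = (∂Q_1/∂P_2)(P_2/Q_1) = -14 × (36.23/318.58) ≈ -1.592.

-1.592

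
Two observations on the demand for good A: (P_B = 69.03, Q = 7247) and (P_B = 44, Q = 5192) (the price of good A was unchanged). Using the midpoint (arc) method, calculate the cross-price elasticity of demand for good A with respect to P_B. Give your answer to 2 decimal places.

ΔQ_A = 5192 − 7247 = -2055; ΔP_B = 44 − 69.03 = -25.03.
Midpoints: Q̄_A = 6219.5, P̄_B = 56.52.
ε = (ΔQ_A/Q̄_A)/(ΔP_B/P̄_B) = (-2055/6219.5)/(-25.03/56.52) ≈ 0.75.
ε > 0: good A and good B are substitutes.

0.75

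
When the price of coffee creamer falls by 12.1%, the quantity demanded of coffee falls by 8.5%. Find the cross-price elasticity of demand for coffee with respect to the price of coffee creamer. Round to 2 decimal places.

0.70

ε = (%ΔQ of coffee) / (%ΔP of coffee creamer) = (-8.5%) / (-12.1%) ≈ 0.70.
Positive cross-price elasticity: substitutes.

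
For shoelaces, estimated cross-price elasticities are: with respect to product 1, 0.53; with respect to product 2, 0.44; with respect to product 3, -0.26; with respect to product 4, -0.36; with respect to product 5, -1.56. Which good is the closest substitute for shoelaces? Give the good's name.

product 1

Substitutes have ε > 0. Among the positive values, 0.53 (product 1) is largest.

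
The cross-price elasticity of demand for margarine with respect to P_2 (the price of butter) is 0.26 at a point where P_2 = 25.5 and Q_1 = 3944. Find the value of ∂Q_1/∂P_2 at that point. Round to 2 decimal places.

ε = (∂Q_1/∂P_2)·(P_2/Q_1) ⇒ ∂Q_1/∂P_2 = ε·Q_1/P_2 = 0.26 × 3944/25.5 ≈ 40.21.

40.21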